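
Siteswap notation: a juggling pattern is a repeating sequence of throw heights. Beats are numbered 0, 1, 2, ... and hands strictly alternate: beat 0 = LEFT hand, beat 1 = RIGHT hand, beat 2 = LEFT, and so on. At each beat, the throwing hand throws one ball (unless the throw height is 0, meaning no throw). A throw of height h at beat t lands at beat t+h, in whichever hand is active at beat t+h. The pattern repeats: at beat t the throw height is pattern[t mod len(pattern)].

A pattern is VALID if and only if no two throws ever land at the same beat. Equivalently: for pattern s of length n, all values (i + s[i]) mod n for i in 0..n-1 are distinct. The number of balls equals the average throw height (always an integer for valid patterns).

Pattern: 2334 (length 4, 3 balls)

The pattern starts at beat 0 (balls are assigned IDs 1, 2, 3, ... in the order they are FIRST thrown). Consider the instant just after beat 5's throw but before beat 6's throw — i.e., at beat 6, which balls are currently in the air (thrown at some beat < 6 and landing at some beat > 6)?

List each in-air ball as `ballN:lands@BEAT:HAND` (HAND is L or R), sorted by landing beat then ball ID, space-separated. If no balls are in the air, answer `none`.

Answer: ball3:lands@7:R ball1:lands@8:L

Derivation:
Beat 0 (L): throw ball1 h=2 -> lands@2:L; in-air after throw: [b1@2:L]
Beat 1 (R): throw ball2 h=3 -> lands@4:L; in-air after throw: [b1@2:L b2@4:L]
Beat 2 (L): throw ball1 h=3 -> lands@5:R; in-air after throw: [b2@4:L b1@5:R]
Beat 3 (R): throw ball3 h=4 -> lands@7:R; in-air after throw: [b2@4:L b1@5:R b3@7:R]
Beat 4 (L): throw ball2 h=2 -> lands@6:L; in-air after throw: [b1@5:R b2@6:L b3@7:R]
Beat 5 (R): throw ball1 h=3 -> lands@8:L; in-air after throw: [b2@6:L b3@7:R b1@8:L]
Beat 6 (L): throw ball2 h=3 -> lands@9:R; in-air after throw: [b3@7:R b1@8:L b2@9:R]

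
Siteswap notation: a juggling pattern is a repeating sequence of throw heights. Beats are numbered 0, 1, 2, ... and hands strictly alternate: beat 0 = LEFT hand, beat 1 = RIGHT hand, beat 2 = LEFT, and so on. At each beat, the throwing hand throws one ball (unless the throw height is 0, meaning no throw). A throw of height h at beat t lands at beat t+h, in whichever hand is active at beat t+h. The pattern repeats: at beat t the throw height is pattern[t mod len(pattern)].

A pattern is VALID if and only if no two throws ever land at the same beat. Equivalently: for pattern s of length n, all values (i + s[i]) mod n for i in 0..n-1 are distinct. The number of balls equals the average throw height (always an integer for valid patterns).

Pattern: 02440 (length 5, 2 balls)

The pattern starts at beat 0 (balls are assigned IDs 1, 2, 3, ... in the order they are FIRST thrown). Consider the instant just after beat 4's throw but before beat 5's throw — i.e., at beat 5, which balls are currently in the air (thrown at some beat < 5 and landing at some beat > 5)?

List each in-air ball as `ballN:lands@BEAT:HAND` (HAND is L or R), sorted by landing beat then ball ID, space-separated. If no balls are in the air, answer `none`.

Answer: ball2:lands@6:L ball1:lands@7:R

Derivation:
Beat 1 (R): throw ball1 h=2 -> lands@3:R; in-air after throw: [b1@3:R]
Beat 2 (L): throw ball2 h=4 -> lands@6:L; in-air after throw: [b1@3:R b2@6:L]
Beat 3 (R): throw ball1 h=4 -> lands@7:R; in-air after throw: [b2@6:L b1@7:R]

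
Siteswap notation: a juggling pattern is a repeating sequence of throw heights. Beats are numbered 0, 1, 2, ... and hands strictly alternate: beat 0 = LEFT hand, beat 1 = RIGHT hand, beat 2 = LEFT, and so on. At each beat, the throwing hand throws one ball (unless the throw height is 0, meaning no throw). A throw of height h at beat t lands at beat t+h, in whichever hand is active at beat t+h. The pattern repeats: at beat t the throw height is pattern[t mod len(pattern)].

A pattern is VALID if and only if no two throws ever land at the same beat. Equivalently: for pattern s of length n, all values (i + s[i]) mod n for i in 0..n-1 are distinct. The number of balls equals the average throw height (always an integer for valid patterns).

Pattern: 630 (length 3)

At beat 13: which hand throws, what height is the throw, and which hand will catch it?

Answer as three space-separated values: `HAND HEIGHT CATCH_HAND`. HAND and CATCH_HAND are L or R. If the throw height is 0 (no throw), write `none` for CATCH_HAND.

Beat 13: 13 mod 2 = 1, so hand = R
Throw height = pattern[13 mod 3] = pattern[1] = 3
Lands at beat 13+3=16, 16 mod 2 = 0, so catch hand = L

Answer: R 3 L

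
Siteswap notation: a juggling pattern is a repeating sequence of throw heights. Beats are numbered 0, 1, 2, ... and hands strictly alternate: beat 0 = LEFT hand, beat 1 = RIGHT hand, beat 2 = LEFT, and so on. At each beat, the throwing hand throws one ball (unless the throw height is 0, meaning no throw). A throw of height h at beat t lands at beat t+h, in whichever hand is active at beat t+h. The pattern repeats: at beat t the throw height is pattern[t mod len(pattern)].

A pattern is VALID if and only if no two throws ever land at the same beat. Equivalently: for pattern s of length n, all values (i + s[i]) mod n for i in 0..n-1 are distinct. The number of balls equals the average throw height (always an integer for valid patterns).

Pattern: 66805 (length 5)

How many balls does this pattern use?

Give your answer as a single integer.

Answer: 5

Derivation:
Pattern = [6, 6, 8, 0, 5], length n = 5
  position 0: throw height = 6, running sum = 6
  position 1: throw height = 6, running sum = 12
  position 2: throw height = 8, running sum = 20
  position 3: throw height = 0, running sum = 20
  position 4: throw height = 5, running sum = 25
Total sum = 25; balls = sum / n = 25 / 5 = 5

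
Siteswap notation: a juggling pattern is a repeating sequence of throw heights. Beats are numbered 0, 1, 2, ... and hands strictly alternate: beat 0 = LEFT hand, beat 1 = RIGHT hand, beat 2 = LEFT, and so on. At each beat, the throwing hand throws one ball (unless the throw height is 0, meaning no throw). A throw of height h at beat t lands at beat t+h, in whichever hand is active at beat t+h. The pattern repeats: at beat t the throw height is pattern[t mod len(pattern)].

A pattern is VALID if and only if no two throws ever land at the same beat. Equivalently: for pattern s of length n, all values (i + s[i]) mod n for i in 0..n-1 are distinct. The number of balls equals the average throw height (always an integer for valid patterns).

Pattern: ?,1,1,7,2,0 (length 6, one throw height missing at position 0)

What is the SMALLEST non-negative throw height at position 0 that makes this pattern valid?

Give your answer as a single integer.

i=0: s[i]=? (unknown)
i=1: (1 + 1) mod 6 = 2
i=2: (2 + 1) mod 6 = 3
i=3: (3 + 7) mod 6 = 4
i=4: (4 + 2) mod 6 = 0
i=5: (5 + 0) mod 6 = 5
Known residues: [0, 2, 3, 4, 5]; need a permutation of 0..5, so missing residue r = 1
Need (0 + s) mod 6 = 1; smallest s = (1 - 0) mod 6 = 1

Answer: 1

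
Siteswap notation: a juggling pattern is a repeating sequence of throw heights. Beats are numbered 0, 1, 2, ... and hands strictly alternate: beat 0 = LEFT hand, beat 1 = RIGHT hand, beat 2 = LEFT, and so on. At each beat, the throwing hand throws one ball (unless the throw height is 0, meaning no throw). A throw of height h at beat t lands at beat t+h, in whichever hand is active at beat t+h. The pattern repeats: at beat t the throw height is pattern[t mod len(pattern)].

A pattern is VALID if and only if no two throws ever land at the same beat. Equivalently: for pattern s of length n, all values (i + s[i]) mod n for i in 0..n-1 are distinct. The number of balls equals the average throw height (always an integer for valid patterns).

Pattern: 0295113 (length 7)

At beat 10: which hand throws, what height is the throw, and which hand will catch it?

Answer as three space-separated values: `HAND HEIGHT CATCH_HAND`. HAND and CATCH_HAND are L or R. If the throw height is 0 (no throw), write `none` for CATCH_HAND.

Answer: L 5 R

Derivation:
Beat 10: 10 mod 2 = 0, so hand = L
Throw height = pattern[10 mod 7] = pattern[3] = 5
Lands at beat 10+5=15, 15 mod 2 = 1, so catch hand = R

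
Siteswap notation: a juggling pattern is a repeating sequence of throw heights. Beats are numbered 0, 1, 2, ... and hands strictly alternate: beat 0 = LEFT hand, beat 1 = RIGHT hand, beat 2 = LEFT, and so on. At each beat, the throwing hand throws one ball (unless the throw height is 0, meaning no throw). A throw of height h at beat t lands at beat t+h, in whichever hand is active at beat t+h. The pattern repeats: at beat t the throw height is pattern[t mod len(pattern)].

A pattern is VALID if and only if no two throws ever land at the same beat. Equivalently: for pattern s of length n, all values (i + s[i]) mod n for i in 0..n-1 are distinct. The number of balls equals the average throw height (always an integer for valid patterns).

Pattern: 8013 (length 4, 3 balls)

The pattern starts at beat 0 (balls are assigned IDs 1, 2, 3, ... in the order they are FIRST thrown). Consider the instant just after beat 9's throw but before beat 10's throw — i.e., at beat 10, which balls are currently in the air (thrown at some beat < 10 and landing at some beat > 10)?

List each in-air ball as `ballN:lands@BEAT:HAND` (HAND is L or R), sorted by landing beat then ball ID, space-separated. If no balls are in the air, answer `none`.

Answer: ball3:lands@12:L ball1:lands@16:L

Derivation:
Beat 0 (L): throw ball1 h=8 -> lands@8:L; in-air after throw: [b1@8:L]
Beat 2 (L): throw ball2 h=1 -> lands@3:R; in-air after throw: [b2@3:R b1@8:L]
Beat 3 (R): throw ball2 h=3 -> lands@6:L; in-air after throw: [b2@6:L b1@8:L]
Beat 4 (L): throw ball3 h=8 -> lands@12:L; in-air after throw: [b2@6:L b1@8:L b3@12:L]
Beat 6 (L): throw ball2 h=1 -> lands@7:R; in-air after throw: [b2@7:R b1@8:L b3@12:L]
Beat 7 (R): throw ball2 h=3 -> lands@10:L; in-air after throw: [b1@8:L b2@10:L b3@12:L]
Beat 8 (L): throw ball1 h=8 -> lands@16:L; in-air after throw: [b2@10:L b3@12:L b1@16:L]
Beat 10 (L): throw ball2 h=1 -> lands@11:R; in-air after throw: [b2@11:R b3@12:L b1@16:L]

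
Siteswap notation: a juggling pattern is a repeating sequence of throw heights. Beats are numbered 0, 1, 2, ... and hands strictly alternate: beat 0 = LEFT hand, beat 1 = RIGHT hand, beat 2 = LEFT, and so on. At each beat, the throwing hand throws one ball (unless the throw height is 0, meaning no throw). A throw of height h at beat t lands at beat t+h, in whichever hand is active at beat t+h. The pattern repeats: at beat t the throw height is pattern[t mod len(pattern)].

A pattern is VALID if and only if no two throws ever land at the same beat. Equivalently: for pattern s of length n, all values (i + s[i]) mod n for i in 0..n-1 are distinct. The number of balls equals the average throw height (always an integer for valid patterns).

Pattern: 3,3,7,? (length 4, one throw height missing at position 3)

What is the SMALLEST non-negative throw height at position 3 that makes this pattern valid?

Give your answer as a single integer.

Answer: 3

Derivation:
i=0: (0 + 3) mod 4 = 3
i=1: (1 + 3) mod 4 = 0
i=2: (2 + 7) mod 4 = 1
i=3: s[i]=? (unknown)
Known residues: [0, 1, 3]; need a permutation of 0..3, so missing residue r = 2
Need (3 + s) mod 4 = 2; smallest s = (2 - 3) mod 4 = 3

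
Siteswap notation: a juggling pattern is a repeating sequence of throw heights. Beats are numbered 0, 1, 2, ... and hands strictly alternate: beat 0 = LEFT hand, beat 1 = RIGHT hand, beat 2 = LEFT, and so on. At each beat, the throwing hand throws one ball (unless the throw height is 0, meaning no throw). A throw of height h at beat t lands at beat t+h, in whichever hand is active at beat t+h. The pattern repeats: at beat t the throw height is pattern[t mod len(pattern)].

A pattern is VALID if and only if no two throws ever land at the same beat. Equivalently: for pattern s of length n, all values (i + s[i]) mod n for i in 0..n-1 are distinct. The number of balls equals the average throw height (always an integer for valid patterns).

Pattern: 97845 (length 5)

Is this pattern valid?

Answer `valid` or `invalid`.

Answer: invalid

Derivation:
i=0: (i + s[i]) mod n = (0 + 9) mod 5 = 4
i=1: (i + s[i]) mod n = (1 + 7) mod 5 = 3
i=2: (i + s[i]) mod n = (2 + 8) mod 5 = 0
i=3: (i + s[i]) mod n = (3 + 4) mod 5 = 2
i=4: (i + s[i]) mod n = (4 + 5) mod 5 = 4
Residues: [4, 3, 0, 2, 4], distinct: False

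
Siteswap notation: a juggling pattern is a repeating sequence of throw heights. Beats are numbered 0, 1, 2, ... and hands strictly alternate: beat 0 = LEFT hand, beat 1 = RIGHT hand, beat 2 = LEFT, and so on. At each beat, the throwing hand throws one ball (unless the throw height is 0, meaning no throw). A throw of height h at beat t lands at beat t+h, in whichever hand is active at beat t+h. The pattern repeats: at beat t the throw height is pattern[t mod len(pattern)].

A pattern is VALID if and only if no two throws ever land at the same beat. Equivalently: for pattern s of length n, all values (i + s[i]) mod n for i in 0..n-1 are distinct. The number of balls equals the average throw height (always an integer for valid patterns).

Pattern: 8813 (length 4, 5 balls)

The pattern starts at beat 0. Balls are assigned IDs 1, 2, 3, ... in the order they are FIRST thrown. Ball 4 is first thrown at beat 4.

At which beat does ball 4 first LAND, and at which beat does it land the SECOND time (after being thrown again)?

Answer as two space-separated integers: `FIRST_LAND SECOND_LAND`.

Answer: 12 20

Derivation:
Beat 0 (L): throw ball1 h=8 -> lands@8:L; in-air after throw: [b1@8:L]
Beat 1 (R): throw ball2 h=8 -> lands@9:R; in-air after throw: [b1@8:L b2@9:R]
Beat 2 (L): throw ball3 h=1 -> lands@3:R; in-air after throw: [b3@3:R b1@8:L b2@9:R]
Beat 3 (R): throw ball3 h=3 -> lands@6:L; in-air after throw: [b3@6:L b1@8:L b2@9:R]
Beat 4 (L): throw ball4 h=8 -> lands@12:L; in-air after throw: [b3@6:L b1@8:L b2@9:R b4@12:L]
Beat 5 (R): throw ball5 h=8 -> lands@13:R; in-air after throw: [b3@6:L b1@8:L b2@9:R b4@12:L b5@13:R]
Beat 6 (L): throw ball3 h=1 -> lands@7:R; in-air after throw: [b3@7:R b1@8:L b2@9:R b4@12:L b5@13:R]
Beat 7 (R): throw ball3 h=3 -> lands@10:L; in-air after throw: [b1@8:L b2@9:R b3@10:L b4@12:L b5@13:R]
Beat 8 (L): throw ball1 h=8 -> lands@16:L; in-air after throw: [b2@9:R b3@10:L b4@12:L b5@13:R b1@16:L]
Beat 9 (R): throw ball2 h=8 -> lands@17:R; in-air after throw: [b3@10:L b4@12:L b5@13:R b1@16:L b2@17:R]
Beat 10 (L): throw ball3 h=1 -> lands@11:R; in-air after throw: [b3@11:R b4@12:L b5@13:R b1@16:L b2@17:R]
Beat 11 (R): throw ball3 h=3 -> lands@14:L; in-air after throw: [b4@12:L b5@13:R b3@14:L b1@16:L b2@17:R]
Beat 12 (L): throw ball4 h=8 -> lands@20:L; in-air after throw: [b5@13:R b3@14:L b1@16:L b2@17:R b4@20:L]
Beat 13 (R): throw ball5 h=8 -> lands@21:R; in-air after throw: [b3@14:L b1@16:L b2@17:R b4@20:L b5@21:R]
Beat 14 (L): throw ball3 h=1 -> lands@15:R; in-air after throw: [b3@15:R b1@16:L b2@17:R b4@20:L b5@21:R]
Beat 15 (R): throw ball3 h=3 -> lands@18:L; in-air after throw: [b1@16:L b2@17:R b3@18:L b4@20:L b5@21:R]
Beat 16 (L): throw ball1 h=8 -> lands@24:L; in-air after throw: [b2@17:R b3@18:L b4@20:L b5@21:R b1@24:L]
Beat 17 (R): throw ball2 h=8 -> lands@25:R; in-air after throw: [b3@18:L b4@20:L b5@21:R b1@24:L b2@25:R]
Beat 18 (L): throw ball3 h=1 -> lands@19:R; in-air after throw: [b3@19:R b4@20:L b5@21:R b1@24:L b2@25:R]
Beat 19 (R): throw ball3 h=3 -> lands@22:L; in-air after throw: [b4@20:L b5@21:R b3@22:L b1@24:L b2@25:R]
Beat 20 (L): throw ball4 h=8 -> lands@28:L; in-air after throw: [b5@21:R b3@22:L b1@24:L b2@25:R b4@28:L]
Ball 4: thrown@4 h=8 -> first land @12; rethrown@12 h=8 -> second land @20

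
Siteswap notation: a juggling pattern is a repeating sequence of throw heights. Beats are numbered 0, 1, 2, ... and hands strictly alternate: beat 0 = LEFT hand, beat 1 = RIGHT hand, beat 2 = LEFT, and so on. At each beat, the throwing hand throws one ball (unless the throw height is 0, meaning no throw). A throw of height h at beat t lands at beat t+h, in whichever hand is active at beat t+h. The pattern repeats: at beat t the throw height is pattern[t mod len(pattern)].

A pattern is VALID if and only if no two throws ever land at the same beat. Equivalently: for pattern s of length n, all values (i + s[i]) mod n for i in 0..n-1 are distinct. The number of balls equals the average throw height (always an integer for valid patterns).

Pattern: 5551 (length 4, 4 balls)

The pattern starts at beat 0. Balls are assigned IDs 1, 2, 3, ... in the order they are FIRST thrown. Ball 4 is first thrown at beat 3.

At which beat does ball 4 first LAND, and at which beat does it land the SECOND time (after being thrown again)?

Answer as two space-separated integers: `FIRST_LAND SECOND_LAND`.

Answer: 4 9

Derivation:
Beat 0 (L): throw ball1 h=5 -> lands@5:R; in-air after throw: [b1@5:R]
Beat 1 (R): throw ball2 h=5 -> lands@6:L; in-air after throw: [b1@5:R b2@6:L]
Beat 2 (L): throw ball3 h=5 -> lands@7:R; in-air after throw: [b1@5:R b2@6:L b3@7:R]
Beat 3 (R): throw ball4 h=1 -> lands@4:L; in-air after throw: [b4@4:L b1@5:R b2@6:L b3@7:R]
Beat 4 (L): throw ball4 h=5 -> lands@9:R; in-air after throw: [b1@5:R b2@6:L b3@7:R b4@9:R]
Beat 5 (R): throw ball1 h=5 -> lands@10:L; in-air after throw: [b2@6:L b3@7:R b4@9:R b1@10:L]
Beat 6 (L): throw ball2 h=5 -> lands@11:R; in-air after throw: [b3@7:R b4@9:R b1@10:L b2@11:R]
Beat 7 (R): throw ball3 h=1 -> lands@8:L; in-air after throw: [b3@8:L b4@9:R b1@10:L b2@11:R]
Beat 8 (L): throw ball3 h=5 -> lands@13:R; in-air after throw: [b4@9:R b1@10:L b2@11:R b3@13:R]
Beat 9 (R): throw ball4 h=5 -> lands@14:L; in-air after throw: [b1@10:L b2@11:R b3@13:R b4@14:L]
Ball 4: thrown@3 h=1 -> first land @4; rethrown@4 h=5 -> second land @9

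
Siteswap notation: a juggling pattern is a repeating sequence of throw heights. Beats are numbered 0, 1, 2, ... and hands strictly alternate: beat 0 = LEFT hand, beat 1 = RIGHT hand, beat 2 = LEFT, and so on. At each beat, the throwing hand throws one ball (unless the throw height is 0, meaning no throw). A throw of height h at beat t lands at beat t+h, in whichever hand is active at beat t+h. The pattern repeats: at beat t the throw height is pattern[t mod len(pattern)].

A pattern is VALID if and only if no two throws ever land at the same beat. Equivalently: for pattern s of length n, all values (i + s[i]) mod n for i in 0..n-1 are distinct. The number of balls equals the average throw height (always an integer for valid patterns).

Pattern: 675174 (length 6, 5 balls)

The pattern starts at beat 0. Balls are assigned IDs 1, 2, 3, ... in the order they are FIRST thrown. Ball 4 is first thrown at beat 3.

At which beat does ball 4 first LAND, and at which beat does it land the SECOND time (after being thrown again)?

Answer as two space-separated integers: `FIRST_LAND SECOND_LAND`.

Answer: 4 11

Derivation:
Beat 0 (L): throw ball1 h=6 -> lands@6:L; in-air after throw: [b1@6:L]
Beat 1 (R): throw ball2 h=7 -> lands@8:L; in-air after throw: [b1@6:L b2@8:L]
Beat 2 (L): throw ball3 h=5 -> lands@7:R; in-air after throw: [b1@6:L b3@7:R b2@8:L]
Beat 3 (R): throw ball4 h=1 -> lands@4:L; in-air after throw: [b4@4:L b1@6:L b3@7:R b2@8:L]
Beat 4 (L): throw ball4 h=7 -> lands@11:R; in-air after throw: [b1@6:L b3@7:R b2@8:L b4@11:R]
Beat 5 (R): throw ball5 h=4 -> lands@9:R; in-air after throw: [b1@6:L b3@7:R b2@8:L b5@9:R b4@11:R]
Beat 6 (L): throw ball1 h=6 -> lands@12:L; in-air after throw: [b3@7:R b2@8:L b5@9:R b4@11:R b1@12:L]
Beat 7 (R): throw ball3 h=7 -> lands@14:L; in-air after throw: [b2@8:L b5@9:R b4@11:R b1@12:L b3@14:L]
Beat 8 (L): throw ball2 h=5 -> lands@13:R; in-air after throw: [b5@9:R b4@11:R b1@12:L b2@13:R b3@14:L]
Beat 9 (R): throw ball5 h=1 -> lands@10:L; in-air after throw: [b5@10:L b4@11:R b1@12:L b2@13:R b3@14:L]
Beat 10 (L): throw ball5 h=7 -> lands@17:R; in-air after throw: [b4@11:R b1@12:L b2@13:R b3@14:L b5@17:R]
Beat 11 (R): throw ball4 h=4 -> lands@15:R; in-air after throw: [b1@12:L b2@13:R b3@14:L b4@15:R b5@17:R]
Ball 4: thrown@3 h=1 -> first land @4; rethrown@4 h=7 -> second land @11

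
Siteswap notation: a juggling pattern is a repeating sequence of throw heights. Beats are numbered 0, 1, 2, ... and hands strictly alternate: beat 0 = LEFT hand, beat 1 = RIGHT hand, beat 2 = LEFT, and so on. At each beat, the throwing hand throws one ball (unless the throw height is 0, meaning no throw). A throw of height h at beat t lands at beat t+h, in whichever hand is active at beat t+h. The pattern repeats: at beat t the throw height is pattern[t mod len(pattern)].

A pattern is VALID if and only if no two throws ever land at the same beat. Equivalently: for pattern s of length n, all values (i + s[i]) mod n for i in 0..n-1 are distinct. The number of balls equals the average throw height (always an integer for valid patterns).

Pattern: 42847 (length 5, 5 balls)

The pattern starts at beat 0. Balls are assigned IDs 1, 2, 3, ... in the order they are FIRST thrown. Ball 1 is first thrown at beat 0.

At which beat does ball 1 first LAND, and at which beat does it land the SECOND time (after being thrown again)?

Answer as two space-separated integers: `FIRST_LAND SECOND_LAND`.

Answer: 4 11

Derivation:
Beat 0 (L): throw ball1 h=4 -> lands@4:L; in-air after throw: [b1@4:L]
Beat 1 (R): throw ball2 h=2 -> lands@3:R; in-air after throw: [b2@3:R b1@4:L]
Beat 2 (L): throw ball3 h=8 -> lands@10:L; in-air after throw: [b2@3:R b1@4:L b3@10:L]
Beat 3 (R): throw ball2 h=4 -> lands@7:R; in-air after throw: [b1@4:L b2@7:R b3@10:L]
Beat 4 (L): throw ball1 h=7 -> lands@11:R; in-air after throw: [b2@7:R b3@10:L b1@11:R]
Beat 5 (R): throw ball4 h=4 -> lands@9:R; in-air after throw: [b2@7:R b4@9:R b3@10:L b1@11:R]
Beat 6 (L): throw ball5 h=2 -> lands@8:L; in-air after throw: [b2@7:R b5@8:L b4@9:R b3@10:L b1@11:R]
Beat 7 (R): throw ball2 h=8 -> lands@15:R; in-air after throw: [b5@8:L b4@9:R b3@10:L b1@11:R b2@15:R]
Beat 8 (L): throw ball5 h=4 -> lands@12:L; in-air after throw: [b4@9:R b3@10:L b1@11:R b5@12:L b2@15:R]
Beat 9 (R): throw ball4 h=7 -> lands@16:L; in-air after throw: [b3@10:L b1@11:R b5@12:L b2@15:R b4@16:L]
Beat 10 (L): throw ball3 h=4 -> lands@14:L; in-air after throw: [b1@11:R b5@12:L b3@14:L b2@15:R b4@16:L]
Beat 11 (R): throw ball1 h=2 -> lands@13:R; in-air after throw: [b5@12:L b1@13:R b3@14:L b2@15:R b4@16:L]
Ball 1: thrown@0 h=4 -> first land @4; rethrown@4 h=7 -> second land @11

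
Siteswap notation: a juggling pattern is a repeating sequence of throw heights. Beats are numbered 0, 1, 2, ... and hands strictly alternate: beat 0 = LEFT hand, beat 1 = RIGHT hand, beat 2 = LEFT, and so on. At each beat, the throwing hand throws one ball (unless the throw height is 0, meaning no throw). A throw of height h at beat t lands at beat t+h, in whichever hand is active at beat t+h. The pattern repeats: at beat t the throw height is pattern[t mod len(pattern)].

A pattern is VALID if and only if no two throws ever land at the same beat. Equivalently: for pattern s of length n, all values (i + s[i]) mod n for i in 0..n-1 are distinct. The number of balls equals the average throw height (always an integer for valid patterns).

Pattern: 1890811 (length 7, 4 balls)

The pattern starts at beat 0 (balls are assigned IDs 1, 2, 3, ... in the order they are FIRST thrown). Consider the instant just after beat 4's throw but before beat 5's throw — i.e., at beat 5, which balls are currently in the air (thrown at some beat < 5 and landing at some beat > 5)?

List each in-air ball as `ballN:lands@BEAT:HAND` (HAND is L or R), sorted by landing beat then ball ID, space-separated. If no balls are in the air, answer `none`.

Beat 0 (L): throw ball1 h=1 -> lands@1:R; in-air after throw: [b1@1:R]
Beat 1 (R): throw ball1 h=8 -> lands@9:R; in-air after throw: [b1@9:R]
Beat 2 (L): throw ball2 h=9 -> lands@11:R; in-air after throw: [b1@9:R b2@11:R]
Beat 4 (L): throw ball3 h=8 -> lands@12:L; in-air after throw: [b1@9:R b2@11:R b3@12:L]
Beat 5 (R): throw ball4 h=1 -> lands@6:L; in-air after throw: [b4@6:L b1@9:R b2@11:R b3@12:L]

Answer: ball1:lands@9:R ball2:lands@11:R ball3:lands@12:L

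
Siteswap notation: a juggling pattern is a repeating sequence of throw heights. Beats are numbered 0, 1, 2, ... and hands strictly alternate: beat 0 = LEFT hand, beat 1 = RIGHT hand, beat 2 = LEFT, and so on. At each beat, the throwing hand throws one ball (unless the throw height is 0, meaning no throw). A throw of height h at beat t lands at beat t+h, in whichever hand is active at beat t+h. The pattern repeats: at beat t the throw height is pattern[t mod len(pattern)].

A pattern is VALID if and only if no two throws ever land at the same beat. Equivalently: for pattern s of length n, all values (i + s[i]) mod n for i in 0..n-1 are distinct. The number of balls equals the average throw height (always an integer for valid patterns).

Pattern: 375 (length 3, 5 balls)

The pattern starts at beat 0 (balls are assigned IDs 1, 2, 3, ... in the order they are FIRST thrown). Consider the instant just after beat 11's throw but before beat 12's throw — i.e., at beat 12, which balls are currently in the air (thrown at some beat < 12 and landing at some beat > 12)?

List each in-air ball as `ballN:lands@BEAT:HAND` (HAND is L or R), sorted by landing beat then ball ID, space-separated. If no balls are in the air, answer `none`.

Beat 0 (L): throw ball1 h=3 -> lands@3:R; in-air after throw: [b1@3:R]
Beat 1 (R): throw ball2 h=7 -> lands@8:L; in-air after throw: [b1@3:R b2@8:L]
Beat 2 (L): throw ball3 h=5 -> lands@7:R; in-air after throw: [b1@3:R b3@7:R b2@8:L]
Beat 3 (R): throw ball1 h=3 -> lands@6:L; in-air after throw: [b1@6:L b3@7:R b2@8:L]
Beat 4 (L): throw ball4 h=7 -> lands@11:R; in-air after throw: [b1@6:L b3@7:R b2@8:L b4@11:R]
Beat 5 (R): throw ball5 h=5 -> lands@10:L; in-air after throw: [b1@6:L b3@7:R b2@8:L b5@10:L b4@11:R]
Beat 6 (L): throw ball1 h=3 -> lands@9:R; in-air after throw: [b3@7:R b2@8:L b1@9:R b5@10:L b4@11:R]
Beat 7 (R): throw ball3 h=7 -> lands@14:L; in-air after throw: [b2@8:L b1@9:R b5@10:L b4@11:R b3@14:L]
Beat 8 (L): throw ball2 h=5 -> lands@13:R; in-air after throw: [b1@9:R b5@10:L b4@11:R b2@13:R b3@14:L]
Beat 9 (R): throw ball1 h=3 -> lands@12:L; in-air after throw: [b5@10:L b4@11:R b1@12:L b2@13:R b3@14:L]
Beat 10 (L): throw ball5 h=7 -> lands@17:R; in-air after throw: [b4@11:R b1@12:L b2@13:R b3@14:L b5@17:R]
Beat 11 (R): throw ball4 h=5 -> lands@16:L; in-air after throw: [b1@12:L b2@13:R b3@14:L b4@16:L b5@17:R]
Beat 12 (L): throw ball1 h=3 -> lands@15:R; in-air after throw: [b2@13:R b3@14:L b1@15:R b4@16:L b5@17:R]

Answer: ball2:lands@13:R ball3:lands@14:L ball4:lands@16:L ball5:lands@17:R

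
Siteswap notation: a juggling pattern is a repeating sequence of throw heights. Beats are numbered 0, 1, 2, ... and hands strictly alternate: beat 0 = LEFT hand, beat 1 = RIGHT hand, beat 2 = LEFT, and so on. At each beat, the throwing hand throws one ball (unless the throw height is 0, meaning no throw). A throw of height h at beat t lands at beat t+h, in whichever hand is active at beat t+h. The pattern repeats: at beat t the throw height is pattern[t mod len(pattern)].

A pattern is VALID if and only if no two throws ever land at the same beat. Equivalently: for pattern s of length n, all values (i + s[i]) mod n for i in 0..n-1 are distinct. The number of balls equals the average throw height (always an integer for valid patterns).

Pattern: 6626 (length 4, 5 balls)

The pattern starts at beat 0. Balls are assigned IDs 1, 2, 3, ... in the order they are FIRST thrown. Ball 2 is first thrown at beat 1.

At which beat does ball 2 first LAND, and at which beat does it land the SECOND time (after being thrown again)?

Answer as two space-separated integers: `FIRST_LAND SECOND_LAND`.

Beat 0 (L): throw ball1 h=6 -> lands@6:L; in-air after throw: [b1@6:L]
Beat 1 (R): throw ball2 h=6 -> lands@7:R; in-air after throw: [b1@6:L b2@7:R]
Beat 2 (L): throw ball3 h=2 -> lands@4:L; in-air after throw: [b3@4:L b1@6:L b2@7:R]
Beat 3 (R): throw ball4 h=6 -> lands@9:R; in-air after throw: [b3@4:L b1@6:L b2@7:R b4@9:R]
Beat 4 (L): throw ball3 h=6 -> lands@10:L; in-air after throw: [b1@6:L b2@7:R b4@9:R b3@10:L]
Beat 5 (R): throw ball5 h=6 -> lands@11:R; in-air after throw: [b1@6:L b2@7:R b4@9:R b3@10:L b5@11:R]
Beat 6 (L): throw ball1 h=2 -> lands@8:L; in-air after throw: [b2@7:R b1@8:L b4@9:R b3@10:L b5@11:R]
Beat 7 (R): throw ball2 h=6 -> lands@13:R; in-air after throw: [b1@8:L b4@9:R b3@10:L b5@11:R b2@13:R]
Beat 8 (L): throw ball1 h=6 -> lands@14:L; in-air after throw: [b4@9:R b3@10:L b5@11:R b2@13:R b1@14:L]
Beat 9 (R): throw ball4 h=6 -> lands@15:R; in-air after throw: [b3@10:L b5@11:R b2@13:R b1@14:L b4@15:R]
Beat 10 (L): throw ball3 h=2 -> lands@12:L; in-air after throw: [b5@11:R b3@12:L b2@13:R b1@14:L b4@15:R]
Beat 11 (R): throw ball5 h=6 -> lands@17:R; in-air after throw: [b3@12:L b2@13:R b1@14:L b4@15:R b5@17:R]
Beat 12 (L): throw ball3 h=6 -> lands@18:L; in-air after throw: [b2@13:R b1@14:L b4@15:R b5@17:R b3@18:L]
Ball 2: thrown@1 h=6 -> first land @7; rethrown@7 h=6 -> second land @13

Answer: 7 13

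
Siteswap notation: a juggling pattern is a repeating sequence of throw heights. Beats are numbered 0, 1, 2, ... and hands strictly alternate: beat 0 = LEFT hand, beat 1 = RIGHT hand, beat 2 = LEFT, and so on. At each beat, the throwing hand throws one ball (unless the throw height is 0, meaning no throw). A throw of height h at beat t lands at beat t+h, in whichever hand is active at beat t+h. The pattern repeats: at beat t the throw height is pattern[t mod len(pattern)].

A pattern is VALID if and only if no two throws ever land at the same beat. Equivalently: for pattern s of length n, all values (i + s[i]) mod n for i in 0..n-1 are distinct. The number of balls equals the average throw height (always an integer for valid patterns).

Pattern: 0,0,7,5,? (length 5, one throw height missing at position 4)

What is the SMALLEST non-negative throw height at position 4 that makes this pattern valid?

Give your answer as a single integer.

i=0: (0 + 0) mod 5 = 0
i=1: (1 + 0) mod 5 = 1
i=2: (2 + 7) mod 5 = 4
i=3: (3 + 5) mod 5 = 3
i=4: s[i]=? (unknown)
Known residues: [0, 1, 3, 4]; need a permutation of 0..4, so missing residue r = 2
Need (4 + s) mod 5 = 2; smallest s = (2 - 4) mod 5 = 3

Answer: 3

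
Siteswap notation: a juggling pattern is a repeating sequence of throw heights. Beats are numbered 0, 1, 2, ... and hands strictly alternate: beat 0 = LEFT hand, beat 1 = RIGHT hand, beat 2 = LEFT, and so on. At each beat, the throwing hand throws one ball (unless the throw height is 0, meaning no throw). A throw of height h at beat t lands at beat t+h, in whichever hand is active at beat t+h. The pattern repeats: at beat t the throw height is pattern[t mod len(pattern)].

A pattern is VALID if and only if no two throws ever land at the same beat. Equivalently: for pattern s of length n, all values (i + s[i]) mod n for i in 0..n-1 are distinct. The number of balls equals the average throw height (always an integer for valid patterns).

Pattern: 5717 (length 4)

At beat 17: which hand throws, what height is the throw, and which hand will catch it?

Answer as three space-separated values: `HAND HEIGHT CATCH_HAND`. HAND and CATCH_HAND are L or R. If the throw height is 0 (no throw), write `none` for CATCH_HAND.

Beat 17: 17 mod 2 = 1, so hand = R
Throw height = pattern[17 mod 4] = pattern[1] = 7
Lands at beat 17+7=24, 24 mod 2 = 0, so catch hand = L

Answer: R 7 L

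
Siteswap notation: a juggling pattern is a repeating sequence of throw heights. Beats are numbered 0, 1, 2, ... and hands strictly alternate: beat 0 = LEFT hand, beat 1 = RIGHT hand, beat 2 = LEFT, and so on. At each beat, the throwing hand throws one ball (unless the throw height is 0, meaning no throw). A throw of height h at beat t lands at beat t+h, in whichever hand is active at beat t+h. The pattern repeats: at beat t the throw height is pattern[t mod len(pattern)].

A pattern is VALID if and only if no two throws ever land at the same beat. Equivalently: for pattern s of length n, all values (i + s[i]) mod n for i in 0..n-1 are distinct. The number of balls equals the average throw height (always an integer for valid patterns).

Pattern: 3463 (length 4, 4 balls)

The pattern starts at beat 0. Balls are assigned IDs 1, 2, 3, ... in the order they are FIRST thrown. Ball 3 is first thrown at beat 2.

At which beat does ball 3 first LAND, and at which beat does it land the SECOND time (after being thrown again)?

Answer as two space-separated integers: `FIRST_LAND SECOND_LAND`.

Beat 0 (L): throw ball1 h=3 -> lands@3:R; in-air after throw: [b1@3:R]
Beat 1 (R): throw ball2 h=4 -> lands@5:R; in-air after throw: [b1@3:R b2@5:R]
Beat 2 (L): throw ball3 h=6 -> lands@8:L; in-air after throw: [b1@3:R b2@5:R b3@8:L]
Beat 3 (R): throw ball1 h=3 -> lands@6:L; in-air after throw: [b2@5:R b1@6:L b3@8:L]
Beat 4 (L): throw ball4 h=3 -> lands@7:R; in-air after throw: [b2@5:R b1@6:L b4@7:R b3@8:L]
Beat 5 (R): throw ball2 h=4 -> lands@9:R; in-air after throw: [b1@6:L b4@7:R b3@8:L b2@9:R]
Beat 6 (L): throw ball1 h=6 -> lands@12:L; in-air after throw: [b4@7:R b3@8:L b2@9:R b1@12:L]
Beat 7 (R): throw ball4 h=3 -> lands@10:L; in-air after throw: [b3@8:L b2@9:R b4@10:L b1@12:L]
Beat 8 (L): throw ball3 h=3 -> lands@11:R; in-air after throw: [b2@9:R b4@10:L b3@11:R b1@12:L]
Beat 9 (R): throw ball2 h=4 -> lands@13:R; in-air after throw: [b4@10:L b3@11:R b1@12:L b2@13:R]
Beat 10 (L): throw ball4 h=6 -> lands@16:L; in-air after throw: [b3@11:R b1@12:L b2@13:R b4@16:L]
Beat 11 (R): throw ball3 h=3 -> lands@14:L; in-air after throw: [b1@12:L b2@13:R b3@14:L b4@16:L]
Ball 3: thrown@2 h=6 -> first land @8; rethrown@8 h=3 -> second land @11

Answer: 8 11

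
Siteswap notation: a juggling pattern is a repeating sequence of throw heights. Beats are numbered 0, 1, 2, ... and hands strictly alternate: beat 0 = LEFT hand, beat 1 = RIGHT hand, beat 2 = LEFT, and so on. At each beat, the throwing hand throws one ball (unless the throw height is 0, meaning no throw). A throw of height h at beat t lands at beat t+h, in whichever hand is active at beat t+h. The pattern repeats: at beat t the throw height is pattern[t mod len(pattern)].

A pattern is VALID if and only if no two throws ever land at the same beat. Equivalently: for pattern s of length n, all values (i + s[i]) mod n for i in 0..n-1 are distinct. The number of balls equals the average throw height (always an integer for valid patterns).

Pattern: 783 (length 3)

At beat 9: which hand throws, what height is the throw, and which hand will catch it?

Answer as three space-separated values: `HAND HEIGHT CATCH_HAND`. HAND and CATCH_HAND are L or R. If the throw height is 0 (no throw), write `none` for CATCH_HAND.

Answer: R 7 L

Derivation:
Beat 9: 9 mod 2 = 1, so hand = R
Throw height = pattern[9 mod 3] = pattern[0] = 7
Lands at beat 9+7=16, 16 mod 2 = 0, so catch hand = L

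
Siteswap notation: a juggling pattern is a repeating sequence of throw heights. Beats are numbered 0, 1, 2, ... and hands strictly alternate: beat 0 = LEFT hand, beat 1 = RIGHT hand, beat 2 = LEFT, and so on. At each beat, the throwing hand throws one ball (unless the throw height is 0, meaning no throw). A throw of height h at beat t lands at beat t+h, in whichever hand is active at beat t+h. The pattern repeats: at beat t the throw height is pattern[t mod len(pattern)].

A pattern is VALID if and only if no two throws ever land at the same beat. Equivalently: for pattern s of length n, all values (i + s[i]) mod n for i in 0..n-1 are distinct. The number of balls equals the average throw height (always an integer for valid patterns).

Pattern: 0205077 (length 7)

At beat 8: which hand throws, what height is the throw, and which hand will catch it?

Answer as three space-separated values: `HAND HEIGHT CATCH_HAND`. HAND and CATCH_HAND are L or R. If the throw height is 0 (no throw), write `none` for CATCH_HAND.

Beat 8: 8 mod 2 = 0, so hand = L
Throw height = pattern[8 mod 7] = pattern[1] = 2
Lands at beat 8+2=10, 10 mod 2 = 0, so catch hand = L

Answer: L 2 L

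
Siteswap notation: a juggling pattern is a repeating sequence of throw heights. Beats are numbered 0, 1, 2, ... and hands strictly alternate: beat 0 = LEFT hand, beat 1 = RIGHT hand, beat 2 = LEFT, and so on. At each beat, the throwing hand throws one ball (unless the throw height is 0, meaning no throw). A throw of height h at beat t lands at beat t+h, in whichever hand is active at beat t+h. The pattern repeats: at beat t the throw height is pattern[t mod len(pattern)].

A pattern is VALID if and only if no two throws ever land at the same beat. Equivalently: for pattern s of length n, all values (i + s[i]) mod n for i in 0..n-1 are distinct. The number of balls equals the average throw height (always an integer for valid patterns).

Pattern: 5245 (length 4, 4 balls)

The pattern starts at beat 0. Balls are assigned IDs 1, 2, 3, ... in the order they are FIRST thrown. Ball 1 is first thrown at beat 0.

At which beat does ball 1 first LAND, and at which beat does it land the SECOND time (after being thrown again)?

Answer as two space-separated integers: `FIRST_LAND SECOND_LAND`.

Beat 0 (L): throw ball1 h=5 -> lands@5:R; in-air after throw: [b1@5:R]
Beat 1 (R): throw ball2 h=2 -> lands@3:R; in-air after throw: [b2@3:R b1@5:R]
Beat 2 (L): throw ball3 h=4 -> lands@6:L; in-air after throw: [b2@3:R b1@5:R b3@6:L]
Beat 3 (R): throw ball2 h=5 -> lands@8:L; in-air after throw: [b1@5:R b3@6:L b2@8:L]
Beat 4 (L): throw ball4 h=5 -> lands@9:R; in-air after throw: [b1@5:R b3@6:L b2@8:L b4@9:R]
Beat 5 (R): throw ball1 h=2 -> lands@7:R; in-air after throw: [b3@6:L b1@7:R b2@8:L b4@9:R]
Beat 6 (L): throw ball3 h=4 -> lands@10:L; in-air after throw: [b1@7:R b2@8:L b4@9:R b3@10:L]
Beat 7 (R): throw ball1 h=5 -> lands@12:L; in-air after throw: [b2@8:L b4@9:R b3@10:L b1@12:L]
Ball 1: thrown@0 h=5 -> first land @5; rethrown@5 h=2 -> second land @7

Answer: 5 7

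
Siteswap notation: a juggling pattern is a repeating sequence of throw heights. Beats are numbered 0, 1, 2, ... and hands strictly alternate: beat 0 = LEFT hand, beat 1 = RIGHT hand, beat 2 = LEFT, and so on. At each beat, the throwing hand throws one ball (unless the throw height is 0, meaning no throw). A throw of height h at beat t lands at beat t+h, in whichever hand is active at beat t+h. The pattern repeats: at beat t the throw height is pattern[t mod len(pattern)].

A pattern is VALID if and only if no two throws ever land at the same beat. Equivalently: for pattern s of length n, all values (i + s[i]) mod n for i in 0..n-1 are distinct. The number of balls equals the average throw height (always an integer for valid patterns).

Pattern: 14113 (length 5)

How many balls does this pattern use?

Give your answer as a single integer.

Answer: 2

Derivation:
Pattern = [1, 4, 1, 1, 3], length n = 5
  position 0: throw height = 1, running sum = 1
  position 1: throw height = 4, running sum = 5
  position 2: throw height = 1, running sum = 6
  position 3: throw height = 1, running sum = 7
  position 4: throw height = 3, running sum = 10
Total sum = 10; balls = sum / n = 10 / 5 = 2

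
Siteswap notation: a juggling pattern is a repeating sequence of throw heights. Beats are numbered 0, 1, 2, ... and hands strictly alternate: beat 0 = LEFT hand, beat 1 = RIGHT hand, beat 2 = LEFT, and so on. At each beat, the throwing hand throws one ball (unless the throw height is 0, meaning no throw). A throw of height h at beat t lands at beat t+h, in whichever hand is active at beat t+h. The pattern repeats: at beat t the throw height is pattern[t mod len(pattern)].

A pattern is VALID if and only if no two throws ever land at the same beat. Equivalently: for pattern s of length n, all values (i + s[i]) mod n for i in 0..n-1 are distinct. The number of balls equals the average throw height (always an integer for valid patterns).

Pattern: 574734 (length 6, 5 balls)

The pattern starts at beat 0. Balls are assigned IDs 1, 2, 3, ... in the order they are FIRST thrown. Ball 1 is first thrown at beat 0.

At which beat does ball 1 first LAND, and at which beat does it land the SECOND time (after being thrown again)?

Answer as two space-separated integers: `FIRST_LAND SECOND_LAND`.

Beat 0 (L): throw ball1 h=5 -> lands@5:R; in-air after throw: [b1@5:R]
Beat 1 (R): throw ball2 h=7 -> lands@8:L; in-air after throw: [b1@5:R b2@8:L]
Beat 2 (L): throw ball3 h=4 -> lands@6:L; in-air after throw: [b1@5:R b3@6:L b2@8:L]
Beat 3 (R): throw ball4 h=7 -> lands@10:L; in-air after throw: [b1@5:R b3@6:L b2@8:L b4@10:L]
Beat 4 (L): throw ball5 h=3 -> lands@7:R; in-air after throw: [b1@5:R b3@6:L b5@7:R b2@8:L b4@10:L]
Beat 5 (R): throw ball1 h=4 -> lands@9:R; in-air after throw: [b3@6:L b5@7:R b2@8:L b1@9:R b4@10:L]
Beat 6 (L): throw ball3 h=5 -> lands@11:R; in-air after throw: [b5@7:R b2@8:L b1@9:R b4@10:L b3@11:R]
Beat 7 (R): throw ball5 h=7 -> lands@14:L; in-air after throw: [b2@8:L b1@9:R b4@10:L b3@11:R b5@14:L]
Beat 8 (L): throw ball2 h=4 -> lands@12:L; in-air after throw: [b1@9:R b4@10:L b3@11:R b2@12:L b5@14:L]
Beat 9 (R): throw ball1 h=7 -> lands@16:L; in-air after throw: [b4@10:L b3@11:R b2@12:L b5@14:L b1@16:L]
Ball 1: thrown@0 h=5 -> first land @5; rethrown@5 h=4 -> second land @9

Answer: 5 9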